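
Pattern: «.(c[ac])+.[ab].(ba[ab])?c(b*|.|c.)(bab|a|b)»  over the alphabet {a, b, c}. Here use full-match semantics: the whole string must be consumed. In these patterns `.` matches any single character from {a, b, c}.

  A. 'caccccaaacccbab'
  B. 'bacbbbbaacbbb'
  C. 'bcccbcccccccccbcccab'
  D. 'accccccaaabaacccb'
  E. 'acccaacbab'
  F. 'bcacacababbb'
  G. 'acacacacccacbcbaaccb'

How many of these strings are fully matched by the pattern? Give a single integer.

A → no match
B → no match
C → no match
D → match
E. 'acccaacbab' → match
F. 'bcacacababbb' → no match
G → match
Total matched: 3

3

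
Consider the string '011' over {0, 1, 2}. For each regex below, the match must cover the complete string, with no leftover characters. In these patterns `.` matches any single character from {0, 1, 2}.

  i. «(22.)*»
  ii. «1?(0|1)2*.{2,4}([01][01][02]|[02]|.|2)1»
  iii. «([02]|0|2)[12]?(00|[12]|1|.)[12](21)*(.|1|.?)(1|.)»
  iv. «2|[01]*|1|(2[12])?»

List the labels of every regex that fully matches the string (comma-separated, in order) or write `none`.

i → no match
ii → no match
iii → no match
iv → match

iv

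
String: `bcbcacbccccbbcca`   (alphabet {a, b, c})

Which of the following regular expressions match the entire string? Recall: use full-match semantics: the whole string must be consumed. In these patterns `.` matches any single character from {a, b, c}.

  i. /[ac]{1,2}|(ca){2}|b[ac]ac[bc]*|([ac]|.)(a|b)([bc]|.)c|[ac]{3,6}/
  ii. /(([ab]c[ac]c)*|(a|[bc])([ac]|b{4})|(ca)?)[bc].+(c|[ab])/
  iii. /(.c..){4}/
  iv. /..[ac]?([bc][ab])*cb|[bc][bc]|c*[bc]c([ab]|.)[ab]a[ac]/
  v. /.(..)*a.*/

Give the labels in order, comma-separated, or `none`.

i → no match
ii → match
iii → match
iv → no match
v → match

ii, iii, v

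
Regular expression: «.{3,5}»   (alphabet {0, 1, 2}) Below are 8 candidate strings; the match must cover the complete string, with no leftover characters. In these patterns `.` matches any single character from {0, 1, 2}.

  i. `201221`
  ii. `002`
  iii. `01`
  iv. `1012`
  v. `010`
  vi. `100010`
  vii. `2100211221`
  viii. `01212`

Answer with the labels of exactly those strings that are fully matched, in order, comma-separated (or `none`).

i → no match
ii → match
iii → no match
iv → match
v → match
vi → no match
vii → no match
viii → match

ii, iv, v, viii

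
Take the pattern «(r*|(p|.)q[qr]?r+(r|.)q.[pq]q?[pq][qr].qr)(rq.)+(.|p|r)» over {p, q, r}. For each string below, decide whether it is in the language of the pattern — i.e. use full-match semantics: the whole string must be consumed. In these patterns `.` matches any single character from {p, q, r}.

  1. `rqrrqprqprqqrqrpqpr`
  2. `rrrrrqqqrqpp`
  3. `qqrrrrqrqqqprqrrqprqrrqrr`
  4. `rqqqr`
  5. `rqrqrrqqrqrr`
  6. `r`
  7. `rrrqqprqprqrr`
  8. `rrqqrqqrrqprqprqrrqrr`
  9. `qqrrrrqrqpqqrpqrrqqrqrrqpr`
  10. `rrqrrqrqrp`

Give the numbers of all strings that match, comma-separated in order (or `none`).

1 → no match
2. `rrrrrqqqrqpp` → no match
3 → no match
4. `rqqqr` → no match
5. `rqrqrrqqrqrr` → no match
6. `r` → no match
7 → no match
8 → no match
9 → no match
10. `rrqrrqrqrp` → no match

none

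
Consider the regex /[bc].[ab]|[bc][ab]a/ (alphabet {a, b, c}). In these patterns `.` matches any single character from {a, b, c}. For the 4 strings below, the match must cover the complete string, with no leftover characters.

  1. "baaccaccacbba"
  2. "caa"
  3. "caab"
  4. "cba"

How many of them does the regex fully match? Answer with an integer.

1 → no match
2. "caa" → match
3. "caab" → no match
4. "cba" → match
Total matched: 2

2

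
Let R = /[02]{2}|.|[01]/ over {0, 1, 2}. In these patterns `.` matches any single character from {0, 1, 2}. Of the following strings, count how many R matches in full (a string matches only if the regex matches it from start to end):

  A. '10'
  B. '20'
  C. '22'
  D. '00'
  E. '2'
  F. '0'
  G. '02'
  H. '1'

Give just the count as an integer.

7

A → no match
B → match
C → match
D → match
E → match
F → match
G → match
H → match
Total matched: 7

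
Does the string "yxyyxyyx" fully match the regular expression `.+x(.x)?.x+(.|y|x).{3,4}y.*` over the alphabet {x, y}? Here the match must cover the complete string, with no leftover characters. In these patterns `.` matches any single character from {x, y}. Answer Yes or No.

No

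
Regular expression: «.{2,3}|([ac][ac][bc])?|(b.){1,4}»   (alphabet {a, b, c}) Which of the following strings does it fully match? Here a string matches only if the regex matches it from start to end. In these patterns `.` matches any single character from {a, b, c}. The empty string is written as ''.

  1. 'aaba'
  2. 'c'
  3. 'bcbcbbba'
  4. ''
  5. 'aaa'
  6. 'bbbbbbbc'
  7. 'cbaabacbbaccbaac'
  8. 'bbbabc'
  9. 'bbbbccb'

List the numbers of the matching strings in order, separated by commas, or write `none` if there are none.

1 → no match
2 → no match
3 → match
4 → match
5 → match
6 → match
7 → no match
8 → match
9 → no match

3, 4, 5, 6, 8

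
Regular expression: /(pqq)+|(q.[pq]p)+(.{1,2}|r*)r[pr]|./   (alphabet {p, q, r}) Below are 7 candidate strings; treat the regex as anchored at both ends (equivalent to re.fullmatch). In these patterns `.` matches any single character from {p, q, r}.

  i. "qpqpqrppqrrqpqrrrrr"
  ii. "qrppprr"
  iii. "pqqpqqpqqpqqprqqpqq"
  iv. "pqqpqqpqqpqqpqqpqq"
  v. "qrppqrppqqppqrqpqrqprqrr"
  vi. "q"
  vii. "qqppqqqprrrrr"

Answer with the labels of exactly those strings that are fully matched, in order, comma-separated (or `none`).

i → no match
ii → match
iii → no match
iv → match
v → match
vi → match
vii → match

ii, iv, v, vi, vii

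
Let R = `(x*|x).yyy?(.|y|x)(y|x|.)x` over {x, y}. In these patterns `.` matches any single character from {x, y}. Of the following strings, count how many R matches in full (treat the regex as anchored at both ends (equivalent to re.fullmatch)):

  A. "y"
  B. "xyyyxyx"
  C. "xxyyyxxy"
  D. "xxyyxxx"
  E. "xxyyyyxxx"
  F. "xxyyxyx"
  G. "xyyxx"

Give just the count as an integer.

A → no match — must end with "x"
B → match
C → no match — must end with "x"
D → match
E → match
F → match
G → no match
Total matched: 4

4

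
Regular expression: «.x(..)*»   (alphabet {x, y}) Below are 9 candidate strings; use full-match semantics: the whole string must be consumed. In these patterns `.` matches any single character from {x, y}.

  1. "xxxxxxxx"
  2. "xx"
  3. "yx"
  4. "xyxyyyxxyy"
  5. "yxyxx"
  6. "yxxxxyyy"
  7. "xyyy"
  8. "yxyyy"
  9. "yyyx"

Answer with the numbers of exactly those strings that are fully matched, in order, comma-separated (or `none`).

1, 2, 3, 6

1 → match
2 → match
3 → match
4 → no match
5 → no match
6 → match
7 → no match
8 → no match
9 → no match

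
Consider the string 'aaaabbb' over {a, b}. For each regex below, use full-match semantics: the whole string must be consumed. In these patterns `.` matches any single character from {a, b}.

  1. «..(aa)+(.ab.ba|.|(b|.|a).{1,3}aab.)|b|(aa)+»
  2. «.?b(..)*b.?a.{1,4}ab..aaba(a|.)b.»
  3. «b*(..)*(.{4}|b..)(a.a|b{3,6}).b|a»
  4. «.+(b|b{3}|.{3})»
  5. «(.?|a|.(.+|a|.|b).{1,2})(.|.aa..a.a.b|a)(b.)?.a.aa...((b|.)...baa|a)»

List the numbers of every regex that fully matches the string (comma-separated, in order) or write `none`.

1 → no match
2 → no match
3 → no match
4 → match
5 → no match

4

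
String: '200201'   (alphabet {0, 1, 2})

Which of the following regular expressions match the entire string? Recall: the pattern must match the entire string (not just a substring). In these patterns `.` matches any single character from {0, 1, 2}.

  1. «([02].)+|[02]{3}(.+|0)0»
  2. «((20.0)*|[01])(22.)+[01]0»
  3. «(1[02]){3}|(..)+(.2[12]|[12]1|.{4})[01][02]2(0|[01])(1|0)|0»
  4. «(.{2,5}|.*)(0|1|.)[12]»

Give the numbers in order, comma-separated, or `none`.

1 → match
2 → no match — must end with '0'
3 → no match
4 → match

1, 4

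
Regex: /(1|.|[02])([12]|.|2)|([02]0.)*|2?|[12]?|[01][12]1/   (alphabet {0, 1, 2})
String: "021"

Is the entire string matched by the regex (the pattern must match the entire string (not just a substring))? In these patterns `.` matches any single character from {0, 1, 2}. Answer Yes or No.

Yes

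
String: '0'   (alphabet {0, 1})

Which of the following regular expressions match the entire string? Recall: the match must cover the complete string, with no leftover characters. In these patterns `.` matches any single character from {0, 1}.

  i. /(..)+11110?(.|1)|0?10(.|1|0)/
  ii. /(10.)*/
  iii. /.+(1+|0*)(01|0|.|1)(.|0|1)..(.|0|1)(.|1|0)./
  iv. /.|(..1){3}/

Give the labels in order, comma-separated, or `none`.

i → no match
ii → no match
iii → no match
iv → match

iv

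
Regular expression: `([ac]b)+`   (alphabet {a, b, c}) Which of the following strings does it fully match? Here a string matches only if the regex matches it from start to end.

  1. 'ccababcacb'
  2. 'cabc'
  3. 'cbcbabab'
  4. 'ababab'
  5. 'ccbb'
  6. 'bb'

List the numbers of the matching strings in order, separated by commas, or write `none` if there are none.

3, 4

1. 'ccababcacb' → no match
2. 'cabc' → no match — must end with 'b'
3. 'cbcbabab' → match
4. 'ababab' → match
5. 'ccbb' → no match
6. 'bb' → no match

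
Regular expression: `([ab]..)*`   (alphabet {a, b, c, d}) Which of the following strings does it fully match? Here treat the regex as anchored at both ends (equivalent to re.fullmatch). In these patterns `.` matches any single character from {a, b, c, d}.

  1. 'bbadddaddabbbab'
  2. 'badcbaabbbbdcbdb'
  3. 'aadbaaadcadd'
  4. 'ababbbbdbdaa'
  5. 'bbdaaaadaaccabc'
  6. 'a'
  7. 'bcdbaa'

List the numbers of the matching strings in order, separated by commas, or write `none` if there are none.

3, 5, 7

1 → no match
2 → no match
3 → match
4 → no match
5 → match
6 → no match
7 → match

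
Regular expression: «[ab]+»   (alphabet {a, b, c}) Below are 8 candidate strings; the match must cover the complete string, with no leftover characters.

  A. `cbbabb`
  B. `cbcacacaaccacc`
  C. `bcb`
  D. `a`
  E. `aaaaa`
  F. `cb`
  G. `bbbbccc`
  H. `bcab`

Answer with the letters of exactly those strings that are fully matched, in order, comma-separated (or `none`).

D, E

A → no match
B → no match
C → no match
D → match
E → match
F → no match
G → no match
H → no match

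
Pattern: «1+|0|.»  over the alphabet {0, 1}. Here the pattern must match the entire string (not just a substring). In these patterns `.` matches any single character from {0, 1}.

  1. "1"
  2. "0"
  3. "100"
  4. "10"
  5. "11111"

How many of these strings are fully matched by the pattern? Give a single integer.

1 → match
2 → match
3 → no match
4 → no match
5 → match
Total matched: 3

3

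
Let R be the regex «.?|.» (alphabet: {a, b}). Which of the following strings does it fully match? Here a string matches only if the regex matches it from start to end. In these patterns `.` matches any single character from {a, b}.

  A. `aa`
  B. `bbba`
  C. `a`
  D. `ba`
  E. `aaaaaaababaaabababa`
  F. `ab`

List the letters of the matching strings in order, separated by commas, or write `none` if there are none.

C

A → no match
B → no match
C → match
D → no match
E → no match
F → no match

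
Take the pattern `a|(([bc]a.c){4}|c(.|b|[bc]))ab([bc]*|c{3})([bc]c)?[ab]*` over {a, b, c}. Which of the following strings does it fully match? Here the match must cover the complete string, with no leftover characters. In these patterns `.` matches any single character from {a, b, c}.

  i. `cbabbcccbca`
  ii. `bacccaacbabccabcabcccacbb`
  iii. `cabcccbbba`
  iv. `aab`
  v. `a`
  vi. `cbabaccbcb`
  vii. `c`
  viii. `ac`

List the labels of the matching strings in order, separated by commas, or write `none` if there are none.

i, v

i → match
ii → no match
iii → no match
iv → no match
v → match
vi → no match
vii → no match
viii → no match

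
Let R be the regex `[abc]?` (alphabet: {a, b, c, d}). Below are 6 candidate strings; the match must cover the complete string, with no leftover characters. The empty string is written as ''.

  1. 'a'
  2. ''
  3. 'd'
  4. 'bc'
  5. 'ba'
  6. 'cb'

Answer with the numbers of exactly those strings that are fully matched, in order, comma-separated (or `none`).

1. 'a' → match
2. '' → match
3. 'd' → no match
4. 'bc' → no match
5. 'ba' → no match
6. 'cb' → no match

1, 2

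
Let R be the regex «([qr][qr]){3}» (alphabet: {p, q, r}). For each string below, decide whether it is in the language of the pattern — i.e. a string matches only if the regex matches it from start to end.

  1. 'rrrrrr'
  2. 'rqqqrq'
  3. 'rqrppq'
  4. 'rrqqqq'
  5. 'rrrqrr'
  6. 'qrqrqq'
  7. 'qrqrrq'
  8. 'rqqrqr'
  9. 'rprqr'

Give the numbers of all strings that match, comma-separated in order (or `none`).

1, 2, 4, 5, 6, 7, 8

1 → match
2 → match
3 → no match
4 → match
5 → match
6 → match
7 → match
8 → match
9 → no match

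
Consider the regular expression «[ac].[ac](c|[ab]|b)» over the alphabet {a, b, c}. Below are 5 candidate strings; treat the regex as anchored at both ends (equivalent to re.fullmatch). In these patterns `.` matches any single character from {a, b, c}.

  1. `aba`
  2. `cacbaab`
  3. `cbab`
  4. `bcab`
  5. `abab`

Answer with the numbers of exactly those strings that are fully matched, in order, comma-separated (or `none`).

3, 5

1. `aba` → no match
2. `cacbaab` → no match
3. `cbab` → match
4. `bcab` → no match
5. `abab` → match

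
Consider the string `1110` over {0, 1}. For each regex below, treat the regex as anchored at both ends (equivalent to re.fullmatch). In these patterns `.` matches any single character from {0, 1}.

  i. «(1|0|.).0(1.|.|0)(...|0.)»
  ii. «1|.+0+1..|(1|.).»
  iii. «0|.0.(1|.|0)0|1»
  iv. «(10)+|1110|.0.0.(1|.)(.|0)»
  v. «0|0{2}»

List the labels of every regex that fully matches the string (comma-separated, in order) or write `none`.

i → no match
ii → no match
iii → no match
iv → match
v → no match — must start with `0`

iv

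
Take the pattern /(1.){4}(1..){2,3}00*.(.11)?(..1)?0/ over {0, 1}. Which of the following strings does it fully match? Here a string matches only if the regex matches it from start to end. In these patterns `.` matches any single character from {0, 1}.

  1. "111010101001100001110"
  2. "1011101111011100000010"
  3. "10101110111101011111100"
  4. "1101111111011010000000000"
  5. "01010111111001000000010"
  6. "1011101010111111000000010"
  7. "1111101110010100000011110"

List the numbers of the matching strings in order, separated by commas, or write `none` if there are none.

1, 2, 6, 7

1 → match
2 → match
3 → no match
4 → no match
5 → no match — must start with "1"
6 → match
7 → match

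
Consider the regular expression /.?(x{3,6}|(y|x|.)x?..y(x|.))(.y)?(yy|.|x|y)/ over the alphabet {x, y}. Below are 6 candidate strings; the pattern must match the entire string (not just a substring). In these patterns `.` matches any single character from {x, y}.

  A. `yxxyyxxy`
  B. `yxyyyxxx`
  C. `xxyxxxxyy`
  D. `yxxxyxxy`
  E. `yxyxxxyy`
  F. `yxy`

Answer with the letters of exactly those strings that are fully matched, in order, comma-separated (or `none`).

A. `yxxyyxxy` → no match
B. `yxyyyxxx` → no match
C. `xxyxxxxyy` → no match
D. `yxxxyxxy` → no match
E. `yxyxxxyy` → no match
F. `yxy` → no match

none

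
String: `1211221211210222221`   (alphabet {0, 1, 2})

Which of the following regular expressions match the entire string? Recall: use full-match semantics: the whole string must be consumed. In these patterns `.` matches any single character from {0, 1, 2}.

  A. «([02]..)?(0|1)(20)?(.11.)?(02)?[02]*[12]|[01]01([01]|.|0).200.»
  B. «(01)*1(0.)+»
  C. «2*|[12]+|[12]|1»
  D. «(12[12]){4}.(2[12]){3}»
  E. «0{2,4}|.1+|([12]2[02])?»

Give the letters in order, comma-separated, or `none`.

A → no match
B → no match
C → no match
D → match
E → no match

D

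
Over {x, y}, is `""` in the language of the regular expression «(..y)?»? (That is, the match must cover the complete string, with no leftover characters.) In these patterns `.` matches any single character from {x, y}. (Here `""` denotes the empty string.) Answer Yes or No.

Yes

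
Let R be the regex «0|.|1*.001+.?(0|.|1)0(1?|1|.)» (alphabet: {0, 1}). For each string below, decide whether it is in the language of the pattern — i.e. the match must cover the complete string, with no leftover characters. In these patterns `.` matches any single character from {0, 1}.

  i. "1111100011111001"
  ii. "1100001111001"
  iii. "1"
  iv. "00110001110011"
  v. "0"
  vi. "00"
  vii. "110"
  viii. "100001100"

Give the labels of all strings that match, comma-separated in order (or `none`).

i, iii, v

i → match
ii → no match
iii → match
iv → no match
v → match
vi → no match
vii → no match
viii → no match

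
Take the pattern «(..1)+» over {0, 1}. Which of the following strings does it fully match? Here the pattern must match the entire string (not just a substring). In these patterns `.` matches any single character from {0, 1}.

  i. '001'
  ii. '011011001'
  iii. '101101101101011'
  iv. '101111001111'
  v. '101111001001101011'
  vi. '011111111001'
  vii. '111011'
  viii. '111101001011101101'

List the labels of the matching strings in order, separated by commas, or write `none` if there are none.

i, ii, iii, iv, v, vi, vii, viii

i → match
ii → match
iii → match
iv → match
v → match
vi → match
vii → match
viii → match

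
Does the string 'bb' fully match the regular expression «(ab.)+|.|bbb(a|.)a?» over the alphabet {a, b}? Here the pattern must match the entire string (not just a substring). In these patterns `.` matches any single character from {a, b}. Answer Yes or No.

No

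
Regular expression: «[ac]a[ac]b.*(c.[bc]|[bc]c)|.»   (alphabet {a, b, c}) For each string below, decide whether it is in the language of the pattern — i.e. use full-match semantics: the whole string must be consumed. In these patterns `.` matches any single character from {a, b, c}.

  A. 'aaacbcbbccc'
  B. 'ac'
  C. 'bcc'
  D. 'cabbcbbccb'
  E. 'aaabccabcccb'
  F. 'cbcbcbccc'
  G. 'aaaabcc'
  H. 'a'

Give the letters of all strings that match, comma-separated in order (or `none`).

E, H

A → no match
B → no match
C → no match
D → no match
E → match
F → no match
G → no match
H → match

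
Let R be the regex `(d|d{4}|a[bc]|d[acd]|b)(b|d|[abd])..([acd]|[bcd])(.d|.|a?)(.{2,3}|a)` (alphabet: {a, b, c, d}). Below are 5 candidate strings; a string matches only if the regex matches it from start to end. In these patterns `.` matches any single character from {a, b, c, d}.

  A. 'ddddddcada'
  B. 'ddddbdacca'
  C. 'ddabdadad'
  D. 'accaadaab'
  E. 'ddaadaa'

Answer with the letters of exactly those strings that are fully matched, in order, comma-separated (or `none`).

A, B, C, E

A → match
B → match
C → match
D → no match
E → match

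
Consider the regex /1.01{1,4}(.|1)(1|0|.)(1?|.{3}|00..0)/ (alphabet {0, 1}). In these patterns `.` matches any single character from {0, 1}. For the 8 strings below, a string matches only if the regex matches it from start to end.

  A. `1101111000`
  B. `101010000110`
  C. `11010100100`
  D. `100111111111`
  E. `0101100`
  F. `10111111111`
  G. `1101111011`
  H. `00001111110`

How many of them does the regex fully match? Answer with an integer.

4

A. `1101111000` → match
B. `101010000110` → no match
C. `11010100100` → match
D. `100111111111` → match
E. `0101100` → no match — must start with `1`
F. `10111111111` → no match
G. `1101111011` → match
H. `00001111110` → no match — must start with `1`
Total matched: 4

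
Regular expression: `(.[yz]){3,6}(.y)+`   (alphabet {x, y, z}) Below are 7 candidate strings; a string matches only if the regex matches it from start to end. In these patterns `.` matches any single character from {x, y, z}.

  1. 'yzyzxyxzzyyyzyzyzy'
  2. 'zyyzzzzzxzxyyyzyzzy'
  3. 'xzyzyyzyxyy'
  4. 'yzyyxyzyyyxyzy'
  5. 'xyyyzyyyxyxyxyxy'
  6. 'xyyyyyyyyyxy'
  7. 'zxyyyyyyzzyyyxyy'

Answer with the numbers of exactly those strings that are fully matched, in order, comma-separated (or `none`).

1, 4, 5, 6

1 → match
2 → no match
3 → no match
4 → match
5 → match
6 → match
7 → no match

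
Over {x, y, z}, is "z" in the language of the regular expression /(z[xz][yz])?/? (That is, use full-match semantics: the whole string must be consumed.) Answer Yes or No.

No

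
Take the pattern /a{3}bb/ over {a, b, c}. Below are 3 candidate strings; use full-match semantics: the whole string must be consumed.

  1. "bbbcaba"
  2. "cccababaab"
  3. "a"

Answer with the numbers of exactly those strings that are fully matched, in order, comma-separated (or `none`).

none

1 → no match — must start with "a"
2 → no match — must start with "a"
3 → no match — must end with "abb"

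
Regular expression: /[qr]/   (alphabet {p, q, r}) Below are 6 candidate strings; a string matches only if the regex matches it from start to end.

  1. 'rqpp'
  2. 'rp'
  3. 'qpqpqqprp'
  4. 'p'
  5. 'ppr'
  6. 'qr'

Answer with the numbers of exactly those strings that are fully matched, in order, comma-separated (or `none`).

1 → no match
2 → no match
3 → no match
4 → no match
5 → no match
6 → no match

none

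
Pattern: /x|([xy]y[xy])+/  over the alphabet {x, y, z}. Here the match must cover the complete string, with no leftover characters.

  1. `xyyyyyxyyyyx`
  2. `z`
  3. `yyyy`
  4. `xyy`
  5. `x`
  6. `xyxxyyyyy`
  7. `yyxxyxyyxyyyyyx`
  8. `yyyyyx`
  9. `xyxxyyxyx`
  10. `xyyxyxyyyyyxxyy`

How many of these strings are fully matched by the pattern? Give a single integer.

8

1 → match
2 → no match
3 → no match
4 → match
5 → match
6 → match
7 → match
8 → match
9 → match
10 → match
Total matched: 8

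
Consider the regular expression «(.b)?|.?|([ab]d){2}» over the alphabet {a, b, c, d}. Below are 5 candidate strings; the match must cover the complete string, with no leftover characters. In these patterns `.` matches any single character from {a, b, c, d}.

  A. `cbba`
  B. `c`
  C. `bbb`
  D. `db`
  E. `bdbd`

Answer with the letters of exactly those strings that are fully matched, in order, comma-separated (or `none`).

A. `cbba` → no match
B. `c` → match
C. `bbb` → no match
D. `db` → match
E. `bdbd` → match

B, D, E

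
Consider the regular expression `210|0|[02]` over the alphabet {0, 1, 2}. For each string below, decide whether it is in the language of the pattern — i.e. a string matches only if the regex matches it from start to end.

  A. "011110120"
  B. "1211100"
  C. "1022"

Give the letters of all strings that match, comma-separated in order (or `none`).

none

A. "011110120" → no match
B. "1211100" → no match
C. "1022" → no match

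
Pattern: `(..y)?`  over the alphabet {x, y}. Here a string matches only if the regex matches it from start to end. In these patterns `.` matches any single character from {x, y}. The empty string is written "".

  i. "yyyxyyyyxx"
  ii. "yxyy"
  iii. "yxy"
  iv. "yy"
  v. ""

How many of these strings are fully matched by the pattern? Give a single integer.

2

i → no match
ii → no match
iii → match
iv → no match
v → match
Total matched: 2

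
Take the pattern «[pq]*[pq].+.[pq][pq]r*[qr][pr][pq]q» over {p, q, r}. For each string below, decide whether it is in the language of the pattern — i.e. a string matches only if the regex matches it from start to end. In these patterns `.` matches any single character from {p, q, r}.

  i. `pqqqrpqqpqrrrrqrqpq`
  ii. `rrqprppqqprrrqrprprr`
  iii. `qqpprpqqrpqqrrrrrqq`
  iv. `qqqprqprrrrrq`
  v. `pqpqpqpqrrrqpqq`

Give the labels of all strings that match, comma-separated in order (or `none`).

i → no match
ii → no match — must end with `q`
iii → match
iv → no match
v → match

iii, v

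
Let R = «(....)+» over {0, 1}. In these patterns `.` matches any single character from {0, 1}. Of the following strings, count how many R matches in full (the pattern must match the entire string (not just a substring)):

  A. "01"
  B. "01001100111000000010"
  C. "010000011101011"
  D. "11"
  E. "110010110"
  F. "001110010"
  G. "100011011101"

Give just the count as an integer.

A → no match
B → match
C → no match
D → no match
E → no match
F → no match
G → match
Total matched: 2

2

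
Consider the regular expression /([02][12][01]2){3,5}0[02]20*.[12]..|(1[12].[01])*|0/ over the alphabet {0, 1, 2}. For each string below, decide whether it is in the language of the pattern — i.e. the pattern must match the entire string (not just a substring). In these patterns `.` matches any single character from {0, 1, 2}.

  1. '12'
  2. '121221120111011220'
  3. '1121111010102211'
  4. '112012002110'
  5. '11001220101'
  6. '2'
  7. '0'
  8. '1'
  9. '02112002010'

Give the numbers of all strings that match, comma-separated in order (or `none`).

7

1. '12' → no match
2 → no match
3 → no match
4. '112012002110' → no match
5. '11001220101' → no match
6. '2' → no match
7. '0' → match
8. '1' → no match
9. '02112002010' → no match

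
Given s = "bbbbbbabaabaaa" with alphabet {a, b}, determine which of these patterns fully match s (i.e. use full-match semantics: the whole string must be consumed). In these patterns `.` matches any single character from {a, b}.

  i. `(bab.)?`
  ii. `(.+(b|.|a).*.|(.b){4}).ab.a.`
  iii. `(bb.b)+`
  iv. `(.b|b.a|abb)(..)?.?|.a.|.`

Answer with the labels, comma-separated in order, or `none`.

ii

i → no match
ii → match
iii → no match — must end with "b"
iv → no match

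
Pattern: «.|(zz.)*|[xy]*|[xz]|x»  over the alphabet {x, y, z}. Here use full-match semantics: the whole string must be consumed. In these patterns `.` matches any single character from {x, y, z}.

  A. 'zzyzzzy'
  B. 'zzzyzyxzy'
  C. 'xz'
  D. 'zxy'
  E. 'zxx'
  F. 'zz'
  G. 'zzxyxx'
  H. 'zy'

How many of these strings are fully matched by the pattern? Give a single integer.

0

A → no match
B → no match
C → no match
D → no match
E → no match
F → no match
G → no match
H → no match
Total matched: 0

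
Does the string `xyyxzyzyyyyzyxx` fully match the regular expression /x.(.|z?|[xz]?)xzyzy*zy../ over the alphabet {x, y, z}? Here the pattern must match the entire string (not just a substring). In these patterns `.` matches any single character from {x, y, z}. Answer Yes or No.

Yes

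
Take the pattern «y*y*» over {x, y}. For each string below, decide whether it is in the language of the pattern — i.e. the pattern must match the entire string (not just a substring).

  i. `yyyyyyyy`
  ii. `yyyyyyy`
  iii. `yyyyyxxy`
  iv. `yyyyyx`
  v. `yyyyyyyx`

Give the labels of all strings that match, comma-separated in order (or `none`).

i, ii

i. `yyyyyyyy` → match
ii. `yyyyyyy` → match
iii. `yyyyyxxy` → no match
iv. `yyyyyx` → no match
v. `yyyyyyyx` → no match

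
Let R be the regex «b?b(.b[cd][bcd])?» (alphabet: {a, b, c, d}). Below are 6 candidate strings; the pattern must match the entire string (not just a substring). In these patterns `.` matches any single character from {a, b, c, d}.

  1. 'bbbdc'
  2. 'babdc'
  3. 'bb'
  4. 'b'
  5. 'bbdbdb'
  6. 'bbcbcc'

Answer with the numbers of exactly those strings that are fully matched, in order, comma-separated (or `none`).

1 → match
2 → match
3 → match
4 → match
5 → match
6 → match

1, 2, 3, 4, 5, 6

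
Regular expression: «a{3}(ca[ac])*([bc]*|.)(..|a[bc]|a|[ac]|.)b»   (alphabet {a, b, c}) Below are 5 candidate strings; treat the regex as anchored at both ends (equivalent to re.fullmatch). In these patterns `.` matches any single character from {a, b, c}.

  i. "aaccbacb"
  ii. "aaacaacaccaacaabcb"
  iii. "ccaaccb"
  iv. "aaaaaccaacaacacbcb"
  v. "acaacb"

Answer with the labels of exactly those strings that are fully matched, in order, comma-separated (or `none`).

ii

i → no match
ii → match
iii → no match — must start with "a"
iv → no match
v → no match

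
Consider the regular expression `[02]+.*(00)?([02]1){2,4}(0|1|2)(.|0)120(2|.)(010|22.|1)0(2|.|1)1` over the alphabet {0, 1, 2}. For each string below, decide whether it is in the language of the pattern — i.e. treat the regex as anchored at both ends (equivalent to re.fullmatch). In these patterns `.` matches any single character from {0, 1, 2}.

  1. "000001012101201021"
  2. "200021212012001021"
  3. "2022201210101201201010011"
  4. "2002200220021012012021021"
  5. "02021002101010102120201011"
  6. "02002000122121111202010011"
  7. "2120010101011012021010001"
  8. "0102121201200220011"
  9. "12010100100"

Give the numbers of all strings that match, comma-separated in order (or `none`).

1 → no match
2 → match
3 → match
4 → match
5 → no match
6 → match
7 → no match
8 → match
9. "12010100100" → no match — must end with "1"

2, 3, 4, 6, 8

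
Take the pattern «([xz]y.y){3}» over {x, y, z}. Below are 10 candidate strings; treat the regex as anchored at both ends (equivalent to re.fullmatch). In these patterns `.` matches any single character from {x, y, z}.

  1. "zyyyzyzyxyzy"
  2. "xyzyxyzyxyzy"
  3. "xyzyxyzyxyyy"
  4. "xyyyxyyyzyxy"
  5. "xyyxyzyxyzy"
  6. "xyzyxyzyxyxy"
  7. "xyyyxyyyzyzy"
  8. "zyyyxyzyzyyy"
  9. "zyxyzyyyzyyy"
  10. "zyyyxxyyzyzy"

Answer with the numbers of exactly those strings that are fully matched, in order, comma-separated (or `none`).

1, 2, 3, 4, 6, 7, 8, 9

1 → match
2 → match
3 → match
4 → match
5 → no match
6 → match
7 → match
8 → match
9 → match
10 → no match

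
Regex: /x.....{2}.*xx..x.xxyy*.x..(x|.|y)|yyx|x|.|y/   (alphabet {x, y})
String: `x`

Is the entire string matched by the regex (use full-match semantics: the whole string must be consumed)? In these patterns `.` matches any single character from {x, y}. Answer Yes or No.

Yes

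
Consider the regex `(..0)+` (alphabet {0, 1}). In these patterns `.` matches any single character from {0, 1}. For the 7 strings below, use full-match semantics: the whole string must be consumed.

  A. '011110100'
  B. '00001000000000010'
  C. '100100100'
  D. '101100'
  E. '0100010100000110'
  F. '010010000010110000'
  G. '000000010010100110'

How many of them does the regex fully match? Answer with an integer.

A → no match
B → no match
C → match
D → no match
E → no match
F → match
G → match
Total matched: 3

3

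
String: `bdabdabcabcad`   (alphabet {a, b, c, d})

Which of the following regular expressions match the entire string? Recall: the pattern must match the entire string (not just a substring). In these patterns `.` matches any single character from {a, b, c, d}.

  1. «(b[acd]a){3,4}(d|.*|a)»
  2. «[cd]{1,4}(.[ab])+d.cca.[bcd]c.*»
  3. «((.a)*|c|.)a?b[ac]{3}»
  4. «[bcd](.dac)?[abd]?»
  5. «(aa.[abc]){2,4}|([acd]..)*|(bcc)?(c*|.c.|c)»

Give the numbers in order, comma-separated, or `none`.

1 → match
2 → no match
3 → no match
4 → no match
5 → no match

1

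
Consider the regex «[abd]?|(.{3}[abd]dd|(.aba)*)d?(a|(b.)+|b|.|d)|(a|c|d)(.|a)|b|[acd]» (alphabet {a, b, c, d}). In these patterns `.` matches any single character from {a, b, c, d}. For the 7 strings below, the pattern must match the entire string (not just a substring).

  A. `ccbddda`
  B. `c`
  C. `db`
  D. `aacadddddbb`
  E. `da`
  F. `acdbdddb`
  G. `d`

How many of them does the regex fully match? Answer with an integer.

6

A → match
B → match
C → match
D → no match
E → match
F → match
G → match
Total matched: 6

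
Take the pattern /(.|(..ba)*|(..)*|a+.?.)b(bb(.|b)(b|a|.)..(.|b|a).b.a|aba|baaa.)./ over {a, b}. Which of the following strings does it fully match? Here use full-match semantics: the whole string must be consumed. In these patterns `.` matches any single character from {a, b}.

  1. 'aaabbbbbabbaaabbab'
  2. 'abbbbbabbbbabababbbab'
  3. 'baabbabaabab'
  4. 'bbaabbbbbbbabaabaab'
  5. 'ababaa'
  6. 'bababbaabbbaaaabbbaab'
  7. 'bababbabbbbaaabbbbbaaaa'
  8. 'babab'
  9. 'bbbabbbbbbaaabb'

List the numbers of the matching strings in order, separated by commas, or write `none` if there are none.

1, 2, 4, 5, 6, 8, 9

1 → match
2 → match
3 → no match
4 → match
5 → match
6 → match
7 → no match
8 → match
9 → match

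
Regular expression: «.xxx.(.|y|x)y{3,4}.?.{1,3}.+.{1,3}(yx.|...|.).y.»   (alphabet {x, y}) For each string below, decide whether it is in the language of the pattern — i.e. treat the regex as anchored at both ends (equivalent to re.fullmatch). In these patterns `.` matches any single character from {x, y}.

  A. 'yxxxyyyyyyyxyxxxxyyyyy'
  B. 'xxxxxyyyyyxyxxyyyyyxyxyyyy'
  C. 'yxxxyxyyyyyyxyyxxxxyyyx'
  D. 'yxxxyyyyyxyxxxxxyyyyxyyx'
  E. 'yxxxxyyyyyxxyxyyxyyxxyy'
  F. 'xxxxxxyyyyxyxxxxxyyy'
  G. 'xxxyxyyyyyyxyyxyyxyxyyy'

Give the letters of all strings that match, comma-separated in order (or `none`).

A, B, C, D, E, F

A → match
B → match
C → match
D → match
E → match
F → match
G → no match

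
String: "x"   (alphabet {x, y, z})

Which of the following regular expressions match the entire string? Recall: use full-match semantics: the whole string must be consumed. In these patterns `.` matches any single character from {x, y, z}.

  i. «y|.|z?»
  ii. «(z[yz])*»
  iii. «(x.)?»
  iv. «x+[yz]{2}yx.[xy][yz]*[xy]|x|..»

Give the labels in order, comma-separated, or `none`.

i → match
ii → no match
iii → no match
iv → match

i, iv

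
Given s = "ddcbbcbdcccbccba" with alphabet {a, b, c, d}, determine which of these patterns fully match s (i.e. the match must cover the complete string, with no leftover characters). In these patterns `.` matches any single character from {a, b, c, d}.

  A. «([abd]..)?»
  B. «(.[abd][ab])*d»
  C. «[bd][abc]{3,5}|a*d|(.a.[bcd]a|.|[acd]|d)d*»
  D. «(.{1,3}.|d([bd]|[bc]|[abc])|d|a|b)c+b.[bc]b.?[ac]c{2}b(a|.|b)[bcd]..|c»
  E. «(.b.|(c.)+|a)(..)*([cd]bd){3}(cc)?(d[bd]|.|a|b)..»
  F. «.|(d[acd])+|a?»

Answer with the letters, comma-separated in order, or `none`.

D

A → no match
B → no match — must end with "d"
C → no match
D → match
E → no match
F → no match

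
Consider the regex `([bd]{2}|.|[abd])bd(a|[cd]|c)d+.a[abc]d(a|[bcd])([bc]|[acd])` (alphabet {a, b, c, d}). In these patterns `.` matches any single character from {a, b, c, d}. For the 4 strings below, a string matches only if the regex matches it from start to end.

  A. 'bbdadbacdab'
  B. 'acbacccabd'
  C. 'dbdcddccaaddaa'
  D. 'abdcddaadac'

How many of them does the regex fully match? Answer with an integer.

A → match
B → no match
C → no match
D → match
Total matched: 2

2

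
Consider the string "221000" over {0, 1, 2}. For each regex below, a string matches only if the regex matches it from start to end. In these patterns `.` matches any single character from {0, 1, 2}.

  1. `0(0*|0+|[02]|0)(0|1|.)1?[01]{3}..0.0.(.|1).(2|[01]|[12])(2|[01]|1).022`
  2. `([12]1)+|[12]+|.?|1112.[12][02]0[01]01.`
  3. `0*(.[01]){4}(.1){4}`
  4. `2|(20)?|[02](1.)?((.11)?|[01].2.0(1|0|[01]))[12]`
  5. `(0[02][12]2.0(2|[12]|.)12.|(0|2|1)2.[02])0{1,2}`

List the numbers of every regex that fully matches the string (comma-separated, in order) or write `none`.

1 → no match — must start with "0"
2 → no match
3 → no match — must end with "1"
4 → no match
5 → match

5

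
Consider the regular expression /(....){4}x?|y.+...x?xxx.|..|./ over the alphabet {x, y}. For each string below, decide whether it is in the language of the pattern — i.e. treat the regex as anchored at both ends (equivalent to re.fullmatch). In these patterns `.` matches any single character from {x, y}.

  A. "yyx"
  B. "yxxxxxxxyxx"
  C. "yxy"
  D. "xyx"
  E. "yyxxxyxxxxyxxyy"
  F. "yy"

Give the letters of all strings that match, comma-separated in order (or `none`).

A → no match
B → no match
C → no match
D → no match
E → no match
F → match

F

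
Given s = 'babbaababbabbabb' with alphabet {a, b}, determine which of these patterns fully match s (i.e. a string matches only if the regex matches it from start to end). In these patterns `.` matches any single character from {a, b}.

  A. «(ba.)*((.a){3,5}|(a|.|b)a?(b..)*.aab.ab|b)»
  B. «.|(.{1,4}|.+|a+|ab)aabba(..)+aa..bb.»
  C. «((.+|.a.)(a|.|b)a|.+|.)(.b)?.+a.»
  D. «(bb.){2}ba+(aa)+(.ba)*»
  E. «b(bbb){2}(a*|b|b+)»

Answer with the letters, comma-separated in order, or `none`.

A

A → match
B → no match
C → no match
D → no match — must start with 'bb'
E → no match — must start with 'bbbb'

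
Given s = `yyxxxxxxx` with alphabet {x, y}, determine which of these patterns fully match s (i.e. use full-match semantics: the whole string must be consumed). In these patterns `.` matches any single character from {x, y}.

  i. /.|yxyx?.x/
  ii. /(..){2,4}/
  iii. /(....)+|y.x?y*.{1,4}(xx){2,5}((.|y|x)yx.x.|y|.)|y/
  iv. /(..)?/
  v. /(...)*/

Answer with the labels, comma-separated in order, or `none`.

i → no match
ii → no match
iii → match
iv → no match
v → match

iii, v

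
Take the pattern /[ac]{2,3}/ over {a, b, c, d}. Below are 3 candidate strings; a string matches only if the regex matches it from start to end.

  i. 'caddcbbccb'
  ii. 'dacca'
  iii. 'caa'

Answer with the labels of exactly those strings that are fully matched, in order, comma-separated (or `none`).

iii

i → no match
ii → no match
iii → match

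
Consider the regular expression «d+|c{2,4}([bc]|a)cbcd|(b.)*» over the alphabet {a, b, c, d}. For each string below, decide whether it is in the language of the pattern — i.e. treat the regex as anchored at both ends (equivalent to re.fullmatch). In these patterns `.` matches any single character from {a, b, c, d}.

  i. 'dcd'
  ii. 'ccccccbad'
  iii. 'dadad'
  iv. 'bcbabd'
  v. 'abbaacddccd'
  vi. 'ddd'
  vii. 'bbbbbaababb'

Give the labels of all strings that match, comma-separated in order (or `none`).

i → no match
ii → no match
iii → no match
iv → match
v → no match
vi → match
vii → no match

iv, vi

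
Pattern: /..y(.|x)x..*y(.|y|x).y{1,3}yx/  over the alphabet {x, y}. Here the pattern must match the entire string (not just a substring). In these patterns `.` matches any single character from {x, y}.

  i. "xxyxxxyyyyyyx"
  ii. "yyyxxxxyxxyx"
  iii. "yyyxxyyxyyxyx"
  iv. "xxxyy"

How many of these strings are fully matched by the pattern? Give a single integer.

i → match
ii → no match — must end with "yyx"
iii → no match — must end with "yyx"
iv → no match — must end with "yyx"
Total matched: 1

1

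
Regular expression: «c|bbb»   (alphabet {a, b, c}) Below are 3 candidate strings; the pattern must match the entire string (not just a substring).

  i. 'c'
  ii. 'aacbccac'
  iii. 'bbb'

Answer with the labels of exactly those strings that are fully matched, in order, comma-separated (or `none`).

i, iii

i → match
ii → no match
iii → match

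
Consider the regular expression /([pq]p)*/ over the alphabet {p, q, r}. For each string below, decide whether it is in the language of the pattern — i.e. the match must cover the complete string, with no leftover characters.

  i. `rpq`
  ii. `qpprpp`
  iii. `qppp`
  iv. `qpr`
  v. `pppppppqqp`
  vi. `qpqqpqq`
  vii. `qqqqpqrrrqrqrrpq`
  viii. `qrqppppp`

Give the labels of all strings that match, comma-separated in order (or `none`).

i → no match
ii → no match
iii → match
iv → no match
v → no match
vi → no match
vii → no match
viii → no match

iii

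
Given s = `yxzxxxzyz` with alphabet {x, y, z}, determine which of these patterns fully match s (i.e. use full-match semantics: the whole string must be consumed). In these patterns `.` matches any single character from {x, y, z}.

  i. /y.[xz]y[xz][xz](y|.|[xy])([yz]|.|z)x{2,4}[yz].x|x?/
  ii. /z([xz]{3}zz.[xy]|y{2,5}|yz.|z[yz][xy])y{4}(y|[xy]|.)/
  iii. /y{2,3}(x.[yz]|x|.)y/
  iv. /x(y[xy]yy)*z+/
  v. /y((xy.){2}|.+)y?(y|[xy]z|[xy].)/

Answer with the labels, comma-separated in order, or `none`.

i → no match
ii → no match — must start with `z`
iii → no match — must end with `y`
iv → no match — must start with `x`
v → match

v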